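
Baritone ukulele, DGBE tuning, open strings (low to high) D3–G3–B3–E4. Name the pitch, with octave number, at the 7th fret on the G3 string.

G3 is MIDI 55. Adding 7 gives 62, which is D4.

D4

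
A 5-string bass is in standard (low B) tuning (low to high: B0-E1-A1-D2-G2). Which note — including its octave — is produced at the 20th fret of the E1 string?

Each fret is one semitone, so E1 + 20 = C3.

C3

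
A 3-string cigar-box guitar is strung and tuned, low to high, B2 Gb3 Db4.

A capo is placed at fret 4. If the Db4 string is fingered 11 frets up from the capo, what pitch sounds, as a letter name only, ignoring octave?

The capo raises the open Db4 by 4 semitones to F4; fretting 11 more gives Db4 + 4 + 11 = Db4 + 15 semitones, landing on E.

E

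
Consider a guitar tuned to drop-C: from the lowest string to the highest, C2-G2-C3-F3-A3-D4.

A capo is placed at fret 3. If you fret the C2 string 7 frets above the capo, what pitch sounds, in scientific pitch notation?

A♯2

The capo raises the open C2 by 3 semitones to D♯2; fretting 7 more gives C2 + 3 + 7 = C2 + 10 semitones = A♯2.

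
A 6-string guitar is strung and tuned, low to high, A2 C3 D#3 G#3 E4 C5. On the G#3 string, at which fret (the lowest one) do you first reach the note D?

From G#3, count semitones up the chromatic scale until reaching D: G#–A–A#–B–C–C#–D — 6 steps.

6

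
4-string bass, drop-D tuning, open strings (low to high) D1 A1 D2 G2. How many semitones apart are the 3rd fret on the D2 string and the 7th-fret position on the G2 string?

9 semitones

D2 at fret 3 → F2 (MIDI 41); G2 at fret 7 → D3 (MIDI 50).
41 − 50 = -9, so the two pitches are 9 semitones apart, with D3 the higher.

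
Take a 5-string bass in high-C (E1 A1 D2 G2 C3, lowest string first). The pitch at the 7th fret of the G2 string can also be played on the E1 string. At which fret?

G2 at fret 7 is G2 + 7 semitones = D3.
The open E1 string is 15 semitones below the open G2, so the same pitch on the E1 string lies at fret 7 + 15 = 22.

22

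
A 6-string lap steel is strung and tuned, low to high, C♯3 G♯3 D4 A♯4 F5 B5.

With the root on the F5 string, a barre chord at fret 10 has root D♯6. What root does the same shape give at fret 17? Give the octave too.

Moving from fret 10 to fret 17 shifts the root by 7 semitones.
D♯6 up 7 semitones is A♯6.

A♯6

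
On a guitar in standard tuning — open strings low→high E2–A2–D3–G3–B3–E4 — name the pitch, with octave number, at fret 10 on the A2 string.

G3

The open A2 string plus 10 semitones: A–A#–B–C–…–F–F#–G.
The walk passes from B into C once, so the octave number goes from 2 to 3.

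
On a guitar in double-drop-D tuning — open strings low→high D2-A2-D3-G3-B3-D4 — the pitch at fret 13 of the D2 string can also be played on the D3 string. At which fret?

1

D2 at fret 13 is D2 + 13 semitones = D#3.
The open D3 string is 12 semitones above the open D2, so the same pitch on the D3 string lies at fret 13 − 12 = 1.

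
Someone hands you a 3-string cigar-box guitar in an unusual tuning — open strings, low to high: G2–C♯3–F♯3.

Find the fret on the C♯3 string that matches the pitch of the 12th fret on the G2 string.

G2 at fret 12 is G2 + 12 semitones = G3.
The open C♯3 string is 6 semitones above the open G2, so the same pitch on the C♯3 string lies at fret 12 − 6 = 6.

6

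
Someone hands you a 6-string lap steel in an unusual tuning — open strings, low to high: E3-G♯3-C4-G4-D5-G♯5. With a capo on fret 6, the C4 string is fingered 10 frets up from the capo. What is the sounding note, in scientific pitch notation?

E5

The capo raises the open C4 by 6 semitones to F♯4; fretting 10 more gives C4 + 6 + 10 = C4 + 16 semitones = E5.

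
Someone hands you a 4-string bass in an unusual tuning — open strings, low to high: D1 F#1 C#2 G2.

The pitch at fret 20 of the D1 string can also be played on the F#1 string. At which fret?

16

D1 at fret 20 is D1 + 20 semitones = A#2.
The open F#1 string is 4 semitones above the open D1, so the same pitch on the F#1 string lies at fret 20 − 4 = 16.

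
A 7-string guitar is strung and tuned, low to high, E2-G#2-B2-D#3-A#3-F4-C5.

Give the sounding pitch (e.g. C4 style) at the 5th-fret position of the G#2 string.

C#3

The open G#2 string plus 5 semitones: G#–A–A#–B–C–C#.
The walk passes from B into C once, so the octave number goes from 2 to 3.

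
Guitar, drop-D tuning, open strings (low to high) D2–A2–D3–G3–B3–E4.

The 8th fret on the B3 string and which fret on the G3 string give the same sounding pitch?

12

B3 at fret 8 is B3 + 8 semitones = G4.
The open G3 string is 4 semitones below the open B3, so the same pitch on the G3 string lies at fret 8 + 4 = 12.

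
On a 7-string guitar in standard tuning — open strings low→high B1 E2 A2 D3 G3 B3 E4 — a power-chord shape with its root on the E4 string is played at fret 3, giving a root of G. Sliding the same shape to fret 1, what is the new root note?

F

Moving from fret 3 to fret 1 shifts the root by -2 semitones.
G down 2 semitones is F.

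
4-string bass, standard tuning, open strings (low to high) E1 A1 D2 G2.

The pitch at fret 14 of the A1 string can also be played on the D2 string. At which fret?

9

Fret 14 on A1 is MIDI 33 + 14 = 47 (B2). On the D2 string (open MIDI 38), that pitch is 47 − 38 = fret 9.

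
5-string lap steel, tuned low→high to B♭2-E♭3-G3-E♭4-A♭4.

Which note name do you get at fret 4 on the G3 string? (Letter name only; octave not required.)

B

Each fret is one semitone, so G3 + 4 = B.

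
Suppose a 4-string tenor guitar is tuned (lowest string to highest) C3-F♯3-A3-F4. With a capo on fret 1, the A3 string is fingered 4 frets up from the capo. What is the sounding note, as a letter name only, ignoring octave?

The capo raises the open A3 by 1 semitone to A♯3; fretting 4 more gives A3 + 1 + 4 = A3 + 5 semitones, landing on D.

D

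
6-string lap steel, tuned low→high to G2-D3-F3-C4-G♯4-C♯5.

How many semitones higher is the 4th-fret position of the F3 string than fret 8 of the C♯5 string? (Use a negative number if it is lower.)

-24 semitones

F3 at fret 4 → A3 (MIDI 57); C♯5 at fret 8 → A5 (MIDI 81).
57 − 81 = -24, so the two pitches are 24 semitones apart.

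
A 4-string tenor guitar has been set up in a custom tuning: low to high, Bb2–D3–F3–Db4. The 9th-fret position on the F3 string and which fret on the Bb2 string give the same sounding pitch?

16

Fret 9 on F3 is MIDI 53 + 9 = 62 (D4). On the Bb2 string (open MIDI 46), that pitch is 62 − 46 = fret 16.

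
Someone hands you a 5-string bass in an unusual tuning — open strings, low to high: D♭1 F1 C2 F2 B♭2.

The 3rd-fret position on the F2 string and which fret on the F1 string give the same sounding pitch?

15

Fret 3 on F2 is MIDI 41 + 3 = 44 (A♭2). On the F1 string (open MIDI 29), that pitch is 44 − 29 = fret 15.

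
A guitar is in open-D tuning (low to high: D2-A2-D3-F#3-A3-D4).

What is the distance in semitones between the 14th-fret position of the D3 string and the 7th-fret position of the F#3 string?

3 semitones

D3 at fret 14 → E4 (MIDI 64); F#3 at fret 7 → C#4 (MIDI 61).
64 − 61 = 3, so the two pitches are 3 semitones apart, with E4 the higher.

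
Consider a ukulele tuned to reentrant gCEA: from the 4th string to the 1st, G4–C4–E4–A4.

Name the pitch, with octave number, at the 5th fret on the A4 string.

D5

Each fret is one semitone, so A4 + 5 = D5.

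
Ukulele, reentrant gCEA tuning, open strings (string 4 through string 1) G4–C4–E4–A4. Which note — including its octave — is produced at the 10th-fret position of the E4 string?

D5

The open E4 string plus 10 semitones: E–F–F#–G–…–C–C#–D.
The walk passes from B into C once, so the octave number goes from 4 to 5.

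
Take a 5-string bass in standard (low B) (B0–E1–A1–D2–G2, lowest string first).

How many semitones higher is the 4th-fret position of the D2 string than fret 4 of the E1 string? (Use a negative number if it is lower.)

D2 at fret 4 → F#2 (MIDI 42); E1 at fret 4 → G#1 (MIDI 32).
42 − 32 = 10, so the two pitches are 10 semitones apart.

10 semitones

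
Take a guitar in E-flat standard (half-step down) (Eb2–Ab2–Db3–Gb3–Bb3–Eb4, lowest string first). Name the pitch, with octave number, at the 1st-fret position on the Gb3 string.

G3

Gb3 is MIDI 54. Adding 1 gives 55, which is G3.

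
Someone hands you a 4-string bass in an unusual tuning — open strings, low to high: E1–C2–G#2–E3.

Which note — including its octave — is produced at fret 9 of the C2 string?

A2

Each fret is one semitone, so C2 + 9 = A2.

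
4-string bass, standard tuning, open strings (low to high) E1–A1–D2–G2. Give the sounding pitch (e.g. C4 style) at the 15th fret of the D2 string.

F3

The open D2 string plus 15 semitones: D–D#–E–F–…–D#–E–F.
The walk passes from B into C once, so the octave number goes from 2 to 3.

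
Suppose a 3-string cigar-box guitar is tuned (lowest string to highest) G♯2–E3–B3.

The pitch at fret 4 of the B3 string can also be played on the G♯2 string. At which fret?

19

B3 at fret 4 is B3 + 4 semitones = D♯4.
The open G♯2 string is 15 semitones below the open B3, so the same pitch on the G♯2 string lies at fret 4 + 15 = 19.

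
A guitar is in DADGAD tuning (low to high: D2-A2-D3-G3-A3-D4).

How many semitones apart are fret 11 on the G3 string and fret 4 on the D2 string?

24 semitones

G3 at fret 11 → F#4 (MIDI 66); D2 at fret 4 → F#2 (MIDI 42).
66 − 42 = 24, so the two pitches are 24 semitones apart, with F#4 the higher.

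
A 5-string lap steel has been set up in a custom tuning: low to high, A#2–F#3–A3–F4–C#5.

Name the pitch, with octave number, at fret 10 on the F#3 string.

E4

Each fret is one semitone, so F#3 + 10 = E4.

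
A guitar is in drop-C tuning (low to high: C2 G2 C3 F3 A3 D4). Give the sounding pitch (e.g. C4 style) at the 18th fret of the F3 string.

B4

The open F3 string plus 18 semitones: F–F#–G–G#–…–A–A#–B.
The walk passes from B into C once, so the octave number goes from 3 to 4.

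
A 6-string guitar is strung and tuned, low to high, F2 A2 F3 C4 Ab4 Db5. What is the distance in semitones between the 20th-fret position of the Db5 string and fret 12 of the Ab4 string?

Db5 at fret 20 → A6 (MIDI 93); Ab4 at fret 12 → Ab5 (MIDI 80).
93 − 80 = 13, so the two pitches are 13 semitones apart, with A6 the higher.

13 semitones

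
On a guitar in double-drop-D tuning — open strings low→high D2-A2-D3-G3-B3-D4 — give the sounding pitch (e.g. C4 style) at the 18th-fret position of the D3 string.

Each fret is one semitone, so D3 + 18 = G#4.

G#4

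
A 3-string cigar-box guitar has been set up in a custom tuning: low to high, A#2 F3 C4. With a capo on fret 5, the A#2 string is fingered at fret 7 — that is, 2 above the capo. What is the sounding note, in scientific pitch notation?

F3

The capo raises the open A#2 by 5 semitones to D#3; fretting 2 more gives A#2 + 5 + 2 = A#2 + 7 semitones = F3.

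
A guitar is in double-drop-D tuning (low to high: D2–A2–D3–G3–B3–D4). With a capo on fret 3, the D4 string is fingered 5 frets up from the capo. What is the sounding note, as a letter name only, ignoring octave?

The capo raises the open D4 by 3 semitones to F4; fretting 5 more gives D4 + 3 + 5 = D4 + 8 semitones, landing on A♯.

A♯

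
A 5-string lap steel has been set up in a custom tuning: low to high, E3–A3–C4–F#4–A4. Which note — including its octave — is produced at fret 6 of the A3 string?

Each fret is one semitone, so A3 + 6 = D#4.
(Equivalently spelled Eb4.)

D#4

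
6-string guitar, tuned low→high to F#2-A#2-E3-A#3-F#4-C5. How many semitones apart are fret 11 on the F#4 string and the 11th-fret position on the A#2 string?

F#4 at fret 11 → F5 (MIDI 77); A#2 at fret 11 → A3 (MIDI 57).
77 − 57 = 20, so the two pitches are 20 semitones apart, with F5 the higher.

20 semitones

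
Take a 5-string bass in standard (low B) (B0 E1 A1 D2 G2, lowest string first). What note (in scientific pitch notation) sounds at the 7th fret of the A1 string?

E2

The open A1 string plus 7 semitones: A–A#–B–C–C#–D–D#–E.
The walk passes from B into C once, so the octave number goes from 1 to 2.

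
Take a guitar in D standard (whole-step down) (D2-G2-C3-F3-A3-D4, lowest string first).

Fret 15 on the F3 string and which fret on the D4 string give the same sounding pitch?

6

Fret 15 on F3 is MIDI 53 + 15 = 68 (G#4). On the D4 string (open MIDI 62), that pitch is 68 − 62 = fret 6.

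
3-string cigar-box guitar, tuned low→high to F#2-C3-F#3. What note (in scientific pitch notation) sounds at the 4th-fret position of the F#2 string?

A#2

F#2 is MIDI 42. Adding 4 gives 46, which is A#2.
(Equivalently spelled Bb2.)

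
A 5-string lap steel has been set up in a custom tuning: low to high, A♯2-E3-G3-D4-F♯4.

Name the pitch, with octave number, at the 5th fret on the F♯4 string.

Each fret is one semitone, so F♯4 + 5 = B4.

B4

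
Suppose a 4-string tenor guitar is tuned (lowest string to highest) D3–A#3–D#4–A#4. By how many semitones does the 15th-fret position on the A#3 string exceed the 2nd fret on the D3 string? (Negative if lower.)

A#3 at fret 15 → C#5 (MIDI 73); D3 at fret 2 → E3 (MIDI 52).
73 − 52 = 21, so the two pitches are 21 semitones apart.

21 semitones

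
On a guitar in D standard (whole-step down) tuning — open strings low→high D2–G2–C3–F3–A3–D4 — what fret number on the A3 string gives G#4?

11

G#4 is 11 semitones above the open A3 (A–A#–B–C–…–F#–G–G#), so it sits at fret 11.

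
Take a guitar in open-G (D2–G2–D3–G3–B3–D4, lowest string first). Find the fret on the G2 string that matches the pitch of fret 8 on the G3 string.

Fret 8 on G3 is MIDI 55 + 8 = 63 (D#4). On the G2 string (open MIDI 43), that pitch is 63 − 43 = fret 20.

20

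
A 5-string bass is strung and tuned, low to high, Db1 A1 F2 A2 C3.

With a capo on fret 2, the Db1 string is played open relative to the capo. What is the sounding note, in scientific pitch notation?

Eb1

The capo raises the open Db1 by 2 semitones to Eb1; fretting 0 more gives Db1 + 2 + 0 = Db1 + 2 semitones = Eb1.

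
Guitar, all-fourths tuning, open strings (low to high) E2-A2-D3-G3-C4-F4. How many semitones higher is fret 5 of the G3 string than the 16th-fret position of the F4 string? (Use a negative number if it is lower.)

G3 at fret 5 → C4 (MIDI 60); F4 at fret 16 → A5 (MIDI 81).
60 − 81 = -21, so the two pitches are 21 semitones apart.

-21 semitones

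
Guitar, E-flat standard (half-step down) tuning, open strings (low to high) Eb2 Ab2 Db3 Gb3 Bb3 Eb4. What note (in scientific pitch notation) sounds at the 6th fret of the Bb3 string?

E4

The open Bb3 string plus 6 semitones: Bb–B–C–Db–D–Eb–E.
The walk passes from B into C once, so the octave number goes from 3 to 4.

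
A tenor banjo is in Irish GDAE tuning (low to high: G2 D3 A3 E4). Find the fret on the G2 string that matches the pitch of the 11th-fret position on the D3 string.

18

Fret 11 on D3 is MIDI 50 + 11 = 61 (C♯4). On the G2 string (open MIDI 43), that pitch is 61 − 43 = fret 18.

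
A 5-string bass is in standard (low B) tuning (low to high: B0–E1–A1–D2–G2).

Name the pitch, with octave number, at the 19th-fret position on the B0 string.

F♯2

B0 is MIDI 23. Adding 19 gives 42, which is F♯2.
(Equivalently spelled G♭2.)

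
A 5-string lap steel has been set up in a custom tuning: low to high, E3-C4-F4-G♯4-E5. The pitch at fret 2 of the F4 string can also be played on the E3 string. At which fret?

15

F4 at fret 2 is F4 + 2 semitones = G4.
The open E3 string is 13 semitones below the open F4, so the same pitch on the E3 string lies at fret 2 + 13 = 15.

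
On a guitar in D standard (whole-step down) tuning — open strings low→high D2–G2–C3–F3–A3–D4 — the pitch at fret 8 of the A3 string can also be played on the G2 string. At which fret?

22

Fret 8 on A3 is MIDI 57 + 8 = 65 (F4). On the G2 string (open MIDI 43), that pitch is 65 − 43 = fret 22.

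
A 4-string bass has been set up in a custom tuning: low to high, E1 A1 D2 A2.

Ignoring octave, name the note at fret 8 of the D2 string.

Bb

Each fret is one semitone, so D2 + 8 = Bb.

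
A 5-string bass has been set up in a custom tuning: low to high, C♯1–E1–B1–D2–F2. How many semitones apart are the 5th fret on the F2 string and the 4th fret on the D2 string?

4 semitones

F2 at fret 5 → A♯2 (MIDI 46); D2 at fret 4 → F♯2 (MIDI 42).
46 − 42 = 4, so the two pitches are 4 semitones apart, with A♯2 the higher.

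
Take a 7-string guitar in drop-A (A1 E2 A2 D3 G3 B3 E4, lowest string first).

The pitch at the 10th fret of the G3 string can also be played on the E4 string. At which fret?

1

G3 at fret 10 is G3 + 10 semitones = F4.
The open E4 string is 9 semitones above the open G3, so the same pitch on the E4 string lies at fret 10 − 9 = 1.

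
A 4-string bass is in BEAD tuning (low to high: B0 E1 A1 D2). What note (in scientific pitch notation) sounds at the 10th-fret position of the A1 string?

G2

Each fret is one semitone, so A1 + 10 = G2.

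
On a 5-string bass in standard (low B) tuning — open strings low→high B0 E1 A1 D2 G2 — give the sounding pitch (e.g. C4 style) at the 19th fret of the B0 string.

F♯2

B0 is MIDI 23. Adding 19 gives 42, which is F♯2.
(Equivalently spelled G♭2.)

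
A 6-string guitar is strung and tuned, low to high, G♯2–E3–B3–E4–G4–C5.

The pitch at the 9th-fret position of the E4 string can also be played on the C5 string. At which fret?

1

E4 at fret 9 is E4 + 9 semitones = C♯5.
The open C5 string is 8 semitones above the open E4, so the same pitch on the C5 string lies at fret 9 − 8 = 1.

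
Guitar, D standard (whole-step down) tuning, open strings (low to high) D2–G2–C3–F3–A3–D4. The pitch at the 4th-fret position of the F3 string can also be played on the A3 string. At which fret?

F3 at fret 4 is F3 + 4 semitones = A3.
The open A3 string is 4 semitones above the open F3, so the same pitch on the A3 string lies at fret 4 − 4 = 0.

0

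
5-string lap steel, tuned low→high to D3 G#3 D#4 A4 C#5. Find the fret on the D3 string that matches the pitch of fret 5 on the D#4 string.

18

Fret 5 on D#4 is MIDI 63 + 5 = 68 (G#4). On the D3 string (open MIDI 50), that pitch is 68 − 50 = fret 18.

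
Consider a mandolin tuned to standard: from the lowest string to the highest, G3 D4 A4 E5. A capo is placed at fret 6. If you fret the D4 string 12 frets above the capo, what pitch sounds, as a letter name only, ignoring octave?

G#

The capo raises the open D4 by 6 semitones to G#4; fretting 12 more gives D4 + 6 + 12 = D4 + 18 semitones, landing on G#.
(Also written Ab.)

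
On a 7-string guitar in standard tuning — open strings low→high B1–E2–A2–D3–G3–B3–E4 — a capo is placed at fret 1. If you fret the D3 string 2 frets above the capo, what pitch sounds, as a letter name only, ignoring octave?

F

The capo raises the open D3 by 1 semitone to D♯3; fretting 2 more gives D3 + 1 + 2 = D3 + 3 semitones, landing on F.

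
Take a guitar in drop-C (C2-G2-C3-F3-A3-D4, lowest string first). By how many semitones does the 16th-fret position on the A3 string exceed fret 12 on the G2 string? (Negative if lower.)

18 semitones

A3 at fret 16 → C♯5 (MIDI 73); G2 at fret 12 → G3 (MIDI 55).
73 − 55 = 18, so the two pitches are 18 semitones apart.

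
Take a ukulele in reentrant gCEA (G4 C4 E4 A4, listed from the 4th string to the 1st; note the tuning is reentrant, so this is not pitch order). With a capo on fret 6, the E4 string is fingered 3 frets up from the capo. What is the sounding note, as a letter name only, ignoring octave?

C#

The capo raises the open E4 by 6 semitones to A#4; fretting 3 more gives E4 + 6 + 3 = E4 + 9 semitones, landing on C#.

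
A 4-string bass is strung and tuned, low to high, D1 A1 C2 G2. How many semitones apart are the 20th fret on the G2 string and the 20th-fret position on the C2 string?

7 semitones

G2 at fret 20 → D♯4 (MIDI 63); C2 at fret 20 → G♯3 (MIDI 56).
63 − 56 = 7, so the two pitches are 7 semitones apart, with D♯4 the higher.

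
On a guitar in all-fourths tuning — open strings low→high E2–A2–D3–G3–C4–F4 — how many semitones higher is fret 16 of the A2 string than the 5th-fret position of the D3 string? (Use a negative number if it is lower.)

A2 at fret 16 → C♯4 (MIDI 61); D3 at fret 5 → G3 (MIDI 55).
61 − 55 = 6, so the two pitches are 6 semitones apart.

6 semitones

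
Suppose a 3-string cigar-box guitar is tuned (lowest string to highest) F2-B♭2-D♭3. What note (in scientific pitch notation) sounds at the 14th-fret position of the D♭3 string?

E♭4

D♭3 is MIDI 49. Adding 14 gives 63, which is E♭4.
(Equivalently spelled D♯4.)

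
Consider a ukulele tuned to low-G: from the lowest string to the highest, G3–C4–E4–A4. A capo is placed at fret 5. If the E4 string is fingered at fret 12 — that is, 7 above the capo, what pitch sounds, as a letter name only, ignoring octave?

The capo raises the open E4 by 5 semitones to A4; fretting 7 more gives E4 + 5 + 7 = E4 + 12 semitones, landing on E.

E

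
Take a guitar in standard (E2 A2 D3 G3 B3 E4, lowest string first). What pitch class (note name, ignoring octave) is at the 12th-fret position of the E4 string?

E

E4 is MIDI 64. Adding 12 gives 76; 76 mod 12 = 4, i.e. E.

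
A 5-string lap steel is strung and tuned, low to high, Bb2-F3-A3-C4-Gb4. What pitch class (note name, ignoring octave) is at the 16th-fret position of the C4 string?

The open C4 string plus 16 semitones: C–Db–D–Eb–…–D–Eb–E.

E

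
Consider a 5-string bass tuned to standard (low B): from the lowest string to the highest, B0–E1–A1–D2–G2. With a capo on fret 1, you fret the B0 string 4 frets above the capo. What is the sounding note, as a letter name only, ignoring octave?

The capo raises the open B0 by 1 semitone to C1; fretting 4 more gives B0 + 1 + 4 = B0 + 5 semitones, landing on E.

E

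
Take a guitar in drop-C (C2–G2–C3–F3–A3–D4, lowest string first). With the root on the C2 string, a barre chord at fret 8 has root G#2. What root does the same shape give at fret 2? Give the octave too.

Moving from fret 8 to fret 2 shifts the root by -6 semitones.
G#2 down 6 semitones is D2.

D2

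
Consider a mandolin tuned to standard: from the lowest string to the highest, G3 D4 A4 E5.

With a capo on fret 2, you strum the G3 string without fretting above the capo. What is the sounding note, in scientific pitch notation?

The capo raises the open G3 by 2 semitones to A3; fretting 0 more gives G3 + 2 + 0 = G3 + 2 semitones = A3.

A3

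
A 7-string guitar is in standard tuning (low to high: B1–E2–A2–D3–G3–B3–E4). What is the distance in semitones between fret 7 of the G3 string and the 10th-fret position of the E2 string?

12 semitones

G3 at fret 7 → D4 (MIDI 62); E2 at fret 10 → D3 (MIDI 50).
62 − 50 = 12, so the two pitches are 12 semitones apart, with D4 the higher.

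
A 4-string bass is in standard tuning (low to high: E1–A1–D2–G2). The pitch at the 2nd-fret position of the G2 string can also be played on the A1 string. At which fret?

G2 at fret 2 is G2 + 2 semitones = A2.
The open A1 string is 10 semitones below the open G2, so the same pitch on the A1 string lies at fret 2 + 10 = 12.

12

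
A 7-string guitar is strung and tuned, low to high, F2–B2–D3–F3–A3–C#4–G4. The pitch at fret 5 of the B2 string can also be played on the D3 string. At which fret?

Fret 5 on B2 is MIDI 47 + 5 = 52 (E3). On the D3 string (open MIDI 50), that pitch is 52 − 50 = fret 2.

2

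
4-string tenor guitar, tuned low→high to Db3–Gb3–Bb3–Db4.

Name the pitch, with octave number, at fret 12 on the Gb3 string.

The open Gb3 string plus 12 semitones: Gb–G–Ab–A–…–E–F–Gb.
The walk passes from B into C once, so the octave number goes from 3 to 4.
(Equivalently spelled F#4.)

Gb4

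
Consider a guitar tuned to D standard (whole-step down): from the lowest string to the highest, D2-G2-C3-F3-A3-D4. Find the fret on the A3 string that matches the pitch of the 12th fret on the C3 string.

Fret 12 on C3 is MIDI 48 + 12 = 60 (C4). On the A3 string (open MIDI 57), that pitch is 60 − 57 = fret 3.

3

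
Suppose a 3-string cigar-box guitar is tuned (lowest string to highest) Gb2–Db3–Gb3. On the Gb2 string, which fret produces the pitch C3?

6

C3 is 6 semitones above the open Gb2 (Gb–G–Ab–A–Bb–B–C), so it sits at fret 6.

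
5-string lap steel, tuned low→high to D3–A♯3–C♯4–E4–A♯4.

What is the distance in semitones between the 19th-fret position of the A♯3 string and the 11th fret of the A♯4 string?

4 semitones

A♯3 at fret 19 → F5 (MIDI 77); A♯4 at fret 11 → A5 (MIDI 81).
77 − 81 = -4, so the two pitches are 4 semitones apart, with A5 the higher.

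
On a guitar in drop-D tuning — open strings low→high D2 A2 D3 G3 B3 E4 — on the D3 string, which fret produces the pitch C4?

C4 is 10 semitones above the open D3 (D–D#–E–F–…–A#–B–C), so it sits at fret 10.

10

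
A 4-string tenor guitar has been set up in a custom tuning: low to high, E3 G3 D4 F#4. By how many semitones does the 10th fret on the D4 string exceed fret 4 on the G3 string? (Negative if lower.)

13 semitones

D4 at fret 10 → C5 (MIDI 72); G3 at fret 4 → B3 (MIDI 59).
72 − 59 = 13, so the two pitches are 13 semitones apart.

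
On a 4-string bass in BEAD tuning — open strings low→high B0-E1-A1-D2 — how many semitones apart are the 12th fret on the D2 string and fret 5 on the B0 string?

D2 at fret 12 → D3 (MIDI 50); B0 at fret 5 → E1 (MIDI 28).
50 − 28 = 22, so the two pitches are 22 semitones apart, with D3 the higher.

22 semitones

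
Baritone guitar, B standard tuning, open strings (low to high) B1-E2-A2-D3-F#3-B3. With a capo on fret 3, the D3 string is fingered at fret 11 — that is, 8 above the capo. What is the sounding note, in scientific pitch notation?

C#4

The capo raises the open D3 by 3 semitones to F3; fretting 8 more gives D3 + 3 + 8 = D3 + 11 semitones = C#4.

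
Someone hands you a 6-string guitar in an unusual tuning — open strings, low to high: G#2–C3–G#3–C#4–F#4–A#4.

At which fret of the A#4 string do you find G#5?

10

G#5 is 10 semitones above the open A#4 (A#–B–C–C#–…–F#–G–G#), so it sits at fret 10.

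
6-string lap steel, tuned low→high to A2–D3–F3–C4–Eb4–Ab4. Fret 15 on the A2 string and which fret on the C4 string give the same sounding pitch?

0

A2 at fret 15 is A2 + 15 semitones = C4.
The open C4 string is 15 semitones above the open A2, so the same pitch on the C4 string lies at fret 15 − 15 = 0.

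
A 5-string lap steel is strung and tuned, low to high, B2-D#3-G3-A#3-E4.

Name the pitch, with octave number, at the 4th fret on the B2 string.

The open B2 string plus 4 semitones: B–C–C#–D–D#.
The walk passes from B into C once, so the octave number goes from 2 to 3.
(Equivalently spelled Eb3.)

D#3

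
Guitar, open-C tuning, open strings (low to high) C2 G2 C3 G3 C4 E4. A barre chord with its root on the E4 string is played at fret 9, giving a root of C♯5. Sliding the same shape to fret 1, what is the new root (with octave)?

F4

Moving from fret 9 to fret 1 shifts the root by -8 semitones.
C♯5 down 8 semitones is F4.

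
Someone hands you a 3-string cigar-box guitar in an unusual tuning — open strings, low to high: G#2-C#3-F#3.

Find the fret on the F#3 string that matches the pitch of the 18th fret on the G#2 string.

Fret 18 on G#2 is MIDI 44 + 18 = 62 (D4). On the F#3 string (open MIDI 54), that pitch is 62 − 54 = fret 8.

8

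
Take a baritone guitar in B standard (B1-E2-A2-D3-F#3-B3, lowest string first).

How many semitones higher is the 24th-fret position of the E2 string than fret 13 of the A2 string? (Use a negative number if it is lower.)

6 semitones

E2 at fret 24 → E4 (MIDI 64); A2 at fret 13 → A#3 (MIDI 58).
64 − 58 = 6, so the two pitches are 6 semitones apart.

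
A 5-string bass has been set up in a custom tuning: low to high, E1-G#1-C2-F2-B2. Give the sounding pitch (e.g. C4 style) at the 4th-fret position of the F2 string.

F2 is MIDI 41. Adding 4 gives 45, which is A2.

A2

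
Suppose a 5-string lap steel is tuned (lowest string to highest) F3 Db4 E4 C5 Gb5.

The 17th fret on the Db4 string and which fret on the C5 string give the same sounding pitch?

6

Db4 at fret 17 is Db4 + 17 semitones = Gb5.
The open C5 string is 11 semitones above the open Db4, so the same pitch on the C5 string lies at fret 17 − 11 = 6.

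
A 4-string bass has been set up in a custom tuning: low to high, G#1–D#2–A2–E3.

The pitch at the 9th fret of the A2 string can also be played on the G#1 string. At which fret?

22

A2 at fret 9 is A2 + 9 semitones = F#3.
The open G#1 string is 13 semitones below the open A2, so the same pitch on the G#1 string lies at fret 9 + 13 = 22.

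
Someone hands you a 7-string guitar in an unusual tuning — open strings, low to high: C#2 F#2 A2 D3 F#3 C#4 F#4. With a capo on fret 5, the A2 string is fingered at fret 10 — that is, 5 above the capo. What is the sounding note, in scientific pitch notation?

The capo raises the open A2 by 5 semitones to D3; fretting 5 more gives A2 + 5 + 5 = A2 + 10 semitones = G3.

G3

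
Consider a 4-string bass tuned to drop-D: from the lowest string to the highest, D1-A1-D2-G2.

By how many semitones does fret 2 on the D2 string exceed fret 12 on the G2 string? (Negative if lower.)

D2 at fret 2 → E2 (MIDI 40); G2 at fret 12 → G3 (MIDI 55).
40 − 55 = -15, so the two pitches are 15 semitones apart.

-15 semitones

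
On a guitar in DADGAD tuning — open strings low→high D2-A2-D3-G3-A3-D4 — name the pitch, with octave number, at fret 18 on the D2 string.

G#3

The open D2 string plus 18 semitones: D–D#–E–F–…–F#–G–G#.
The walk passes from B into C once, so the octave number goes from 2 to 3.
(Equivalently spelled Ab3.)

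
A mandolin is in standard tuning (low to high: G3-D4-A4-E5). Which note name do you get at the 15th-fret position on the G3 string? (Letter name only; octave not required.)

G3 is MIDI 55. Adding 15 gives 70; 70 mod 12 = 10, i.e. A#.
(Equivalently spelled Bb.)

A#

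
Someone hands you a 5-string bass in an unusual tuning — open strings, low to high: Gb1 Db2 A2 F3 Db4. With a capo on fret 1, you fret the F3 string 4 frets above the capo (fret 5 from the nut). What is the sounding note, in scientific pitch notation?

The capo raises the open F3 by 1 semitone to Gb3; fretting 4 more gives F3 + 1 + 4 = F3 + 5 semitones = Bb3.
(Also written A#.)

Bb3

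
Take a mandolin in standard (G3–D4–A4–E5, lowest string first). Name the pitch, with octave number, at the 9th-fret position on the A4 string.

A4 is MIDI 69. Adding 9 gives 78, which is F#5.
(Equivalently spelled Gb5.)

F#5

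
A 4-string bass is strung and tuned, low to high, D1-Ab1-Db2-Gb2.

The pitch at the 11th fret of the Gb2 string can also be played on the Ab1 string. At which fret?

21

Fret 11 on Gb2 is MIDI 42 + 11 = 53 (F3). On the Ab1 string (open MIDI 32), that pitch is 53 − 32 = fret 21.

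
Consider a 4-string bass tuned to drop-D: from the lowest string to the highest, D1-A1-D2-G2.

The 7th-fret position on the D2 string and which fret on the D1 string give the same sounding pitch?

19

Fret 7 on D2 is MIDI 38 + 7 = 45 (A2). On the D1 string (open MIDI 26), that pitch is 45 − 26 = fret 19.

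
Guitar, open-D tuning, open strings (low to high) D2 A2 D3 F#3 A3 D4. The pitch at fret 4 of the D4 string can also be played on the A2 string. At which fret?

Fret 4 on D4 is MIDI 62 + 4 = 66 (F#4). On the A2 string (open MIDI 45), that pitch is 66 − 45 = fret 21.

21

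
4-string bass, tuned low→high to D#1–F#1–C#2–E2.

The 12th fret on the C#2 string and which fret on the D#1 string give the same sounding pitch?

22

C#2 at fret 12 is C#2 + 12 semitones = C#3.
The open D#1 string is 10 semitones below the open C#2, so the same pitch on the D#1 string lies at fret 12 + 10 = 22.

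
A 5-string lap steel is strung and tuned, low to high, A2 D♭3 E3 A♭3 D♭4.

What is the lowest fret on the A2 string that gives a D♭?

From A2, count semitones up the chromatic scale until reaching D♭: A–Bb–B–C–Db — 4 steps.

4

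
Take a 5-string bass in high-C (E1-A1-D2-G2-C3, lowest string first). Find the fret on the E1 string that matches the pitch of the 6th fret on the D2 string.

D2 at fret 6 is D2 + 6 semitones = G♯2.
The open E1 string is 10 semitones below the open D2, so the same pitch on the E1 string lies at fret 6 + 10 = 16.

16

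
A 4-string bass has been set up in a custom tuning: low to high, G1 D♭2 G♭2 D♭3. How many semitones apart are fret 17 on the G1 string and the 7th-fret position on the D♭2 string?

4 semitones

G1 at fret 17 → C3 (MIDI 48); D♭2 at fret 7 → A♭2 (MIDI 44).
48 − 44 = 4, so the two pitches are 4 semitones apart, with C3 the higher.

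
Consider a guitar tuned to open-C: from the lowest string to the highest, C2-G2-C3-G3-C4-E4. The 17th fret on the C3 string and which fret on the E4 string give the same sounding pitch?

C3 at fret 17 is C3 + 17 semitones = F4.
The open E4 string is 16 semitones above the open C3, so the same pitch on the E4 string lies at fret 17 − 16 = 1.

1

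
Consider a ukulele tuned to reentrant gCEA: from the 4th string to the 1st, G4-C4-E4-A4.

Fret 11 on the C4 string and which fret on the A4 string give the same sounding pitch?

Fret 11 on C4 is MIDI 60 + 11 = 71 (B4). On the A4 string (open MIDI 69), that pitch is 71 − 69 = fret 2.

2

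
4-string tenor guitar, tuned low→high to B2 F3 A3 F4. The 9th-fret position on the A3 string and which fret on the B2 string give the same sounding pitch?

A3 at fret 9 is A3 + 9 semitones = Gb4.
The open B2 string is 10 semitones below the open A3, so the same pitch on the B2 string lies at fret 9 + 10 = 19.

19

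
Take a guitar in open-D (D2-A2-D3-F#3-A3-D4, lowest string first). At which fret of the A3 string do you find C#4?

4

C#4 is 4 semitones above the open A3 (A–A#–B–C–C#), so it sits at fret 4.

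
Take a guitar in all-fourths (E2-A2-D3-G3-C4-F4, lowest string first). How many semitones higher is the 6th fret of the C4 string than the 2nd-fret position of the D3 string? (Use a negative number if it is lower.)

14 semitones

C4 at fret 6 → F#4 (MIDI 66); D3 at fret 2 → E3 (MIDI 52).
66 − 52 = 14, so the two pitches are 14 semitones apart.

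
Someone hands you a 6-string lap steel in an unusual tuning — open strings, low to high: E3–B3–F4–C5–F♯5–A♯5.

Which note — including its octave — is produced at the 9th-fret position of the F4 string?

F4 is MIDI 65. Adding 9 gives 74, which is D5.

D5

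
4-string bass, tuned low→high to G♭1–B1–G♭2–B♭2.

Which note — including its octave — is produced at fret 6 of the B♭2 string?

E3

Each fret is one semitone, so B♭2 + 6 = E3.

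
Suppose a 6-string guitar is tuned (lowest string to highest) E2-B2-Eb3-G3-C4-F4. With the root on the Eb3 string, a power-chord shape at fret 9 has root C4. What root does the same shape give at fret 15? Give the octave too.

Gb4

Moving from fret 9 to fret 15 shifts the root by 6 semitones.
C4 up 6 semitones is Gb4.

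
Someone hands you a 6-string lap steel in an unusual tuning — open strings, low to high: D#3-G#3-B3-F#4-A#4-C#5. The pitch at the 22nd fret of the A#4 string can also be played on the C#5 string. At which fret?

A#4 at fret 22 is A#4 + 22 semitones = G#6.
The open C#5 string is 3 semitones above the open A#4, so the same pitch on the C#5 string lies at fret 22 − 3 = 19.

19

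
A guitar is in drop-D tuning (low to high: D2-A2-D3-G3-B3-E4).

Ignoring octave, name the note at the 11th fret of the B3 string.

The open B3 string plus 11 semitones: B–C–C#–D–…–G#–A–A#.

A♯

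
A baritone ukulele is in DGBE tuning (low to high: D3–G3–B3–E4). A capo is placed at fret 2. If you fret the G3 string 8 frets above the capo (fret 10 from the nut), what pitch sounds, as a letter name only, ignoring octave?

The capo raises the open G3 by 2 semitones to A3; fretting 8 more gives G3 + 2 + 8 = G3 + 10 semitones, landing on F.

F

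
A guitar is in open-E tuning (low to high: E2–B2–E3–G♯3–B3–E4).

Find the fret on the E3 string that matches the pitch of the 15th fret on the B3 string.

22

Fret 15 on B3 is MIDI 59 + 15 = 74 (D5). On the E3 string (open MIDI 52), that pitch is 74 − 52 = fret 22.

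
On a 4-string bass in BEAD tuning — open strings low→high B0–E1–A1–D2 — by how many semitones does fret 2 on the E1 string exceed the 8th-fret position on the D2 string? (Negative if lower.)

E1 at fret 2 → F♯1 (MIDI 30); D2 at fret 8 → A♯2 (MIDI 46).
30 − 46 = -16, so the two pitches are 16 semitones apart.

-16 semitones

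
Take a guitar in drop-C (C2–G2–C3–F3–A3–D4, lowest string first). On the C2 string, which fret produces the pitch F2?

F2 is 5 semitones above the open C2 (C–C#–D–D#–E–F), so it sits at fret 5.

5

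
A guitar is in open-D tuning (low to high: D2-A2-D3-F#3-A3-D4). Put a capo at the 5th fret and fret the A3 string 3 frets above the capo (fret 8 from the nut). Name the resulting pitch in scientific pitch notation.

F4

The capo raises the open A3 by 5 semitones to D4; fretting 3 more gives A3 + 5 + 3 = A3 + 8 semitones = F4.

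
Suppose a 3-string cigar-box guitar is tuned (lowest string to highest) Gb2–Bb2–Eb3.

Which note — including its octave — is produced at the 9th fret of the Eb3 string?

C4

Each fret is one semitone, so Eb3 + 9 = C4.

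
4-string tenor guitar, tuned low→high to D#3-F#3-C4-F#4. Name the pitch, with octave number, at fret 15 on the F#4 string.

F#4 is MIDI 66. Adding 15 gives 81, which is A5.

A5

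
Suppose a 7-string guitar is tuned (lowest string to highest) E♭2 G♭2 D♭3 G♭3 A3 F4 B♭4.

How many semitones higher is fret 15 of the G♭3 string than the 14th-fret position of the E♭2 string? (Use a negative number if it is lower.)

G♭3 at fret 15 → A4 (MIDI 69); E♭2 at fret 14 → F3 (MIDI 53).
69 − 53 = 16, so the two pitches are 16 semitones apart.

16 semitones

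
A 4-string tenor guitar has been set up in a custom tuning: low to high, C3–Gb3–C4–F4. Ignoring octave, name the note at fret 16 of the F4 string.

F4 is MIDI 65. Adding 16 gives 81; 81 mod 12 = 9, i.e. A.

A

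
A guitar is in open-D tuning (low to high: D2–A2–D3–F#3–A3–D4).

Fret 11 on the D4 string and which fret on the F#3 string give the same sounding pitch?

19

Fret 11 on D4 is MIDI 62 + 11 = 73 (C#5). On the F#3 string (open MIDI 54), that pitch is 73 − 54 = fret 19.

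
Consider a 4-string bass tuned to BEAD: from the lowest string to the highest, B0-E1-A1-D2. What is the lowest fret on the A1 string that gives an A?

0

From A1, count semitones up the chromatic scale until reaching A: A — 0 steps.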